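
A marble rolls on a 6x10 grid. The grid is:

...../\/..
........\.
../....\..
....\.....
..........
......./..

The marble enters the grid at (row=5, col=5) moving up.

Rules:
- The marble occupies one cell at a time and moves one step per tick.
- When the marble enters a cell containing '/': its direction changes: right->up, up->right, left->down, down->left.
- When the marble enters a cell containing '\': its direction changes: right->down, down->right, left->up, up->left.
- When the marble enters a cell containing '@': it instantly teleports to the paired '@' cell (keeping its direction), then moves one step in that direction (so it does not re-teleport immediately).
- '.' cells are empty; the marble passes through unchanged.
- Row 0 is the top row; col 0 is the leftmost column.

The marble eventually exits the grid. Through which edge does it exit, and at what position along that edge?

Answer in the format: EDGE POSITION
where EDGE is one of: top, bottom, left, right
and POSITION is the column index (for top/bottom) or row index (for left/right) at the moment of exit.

Answer: bottom 6

Derivation:
Step 1: enter (5,5), '.' pass, move up to (4,5)
Step 2: enter (4,5), '.' pass, move up to (3,5)
Step 3: enter (3,5), '.' pass, move up to (2,5)
Step 4: enter (2,5), '.' pass, move up to (1,5)
Step 5: enter (1,5), '.' pass, move up to (0,5)
Step 6: enter (0,5), '/' deflects up->right, move right to (0,6)
Step 7: enter (0,6), '\' deflects right->down, move down to (1,6)
Step 8: enter (1,6), '.' pass, move down to (2,6)
Step 9: enter (2,6), '.' pass, move down to (3,6)
Step 10: enter (3,6), '.' pass, move down to (4,6)
Step 11: enter (4,6), '.' pass, move down to (5,6)
Step 12: enter (5,6), '.' pass, move down to (6,6)
Step 13: at (6,6) — EXIT via bottom edge, pos 6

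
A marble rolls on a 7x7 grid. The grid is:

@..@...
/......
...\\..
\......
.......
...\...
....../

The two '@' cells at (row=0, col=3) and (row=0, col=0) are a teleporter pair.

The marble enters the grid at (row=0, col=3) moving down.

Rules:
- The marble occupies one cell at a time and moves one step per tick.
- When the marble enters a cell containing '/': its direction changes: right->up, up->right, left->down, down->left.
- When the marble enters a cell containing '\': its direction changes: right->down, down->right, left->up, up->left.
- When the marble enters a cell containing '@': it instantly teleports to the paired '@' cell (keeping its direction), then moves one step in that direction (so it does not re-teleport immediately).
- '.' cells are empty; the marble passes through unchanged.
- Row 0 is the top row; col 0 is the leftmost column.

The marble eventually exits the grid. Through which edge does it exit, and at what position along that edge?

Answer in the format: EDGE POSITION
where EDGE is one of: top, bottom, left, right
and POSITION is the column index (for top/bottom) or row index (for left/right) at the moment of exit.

Step 1: enter (0,3), '@' teleport (0,3)->(0,0), also enter (0,0), move down to (1,0)
Step 2: enter (1,0), '/' deflects down->left, move left to (1,-1)
Step 3: at (1,-1) — EXIT via left edge, pos 1

Answer: left 1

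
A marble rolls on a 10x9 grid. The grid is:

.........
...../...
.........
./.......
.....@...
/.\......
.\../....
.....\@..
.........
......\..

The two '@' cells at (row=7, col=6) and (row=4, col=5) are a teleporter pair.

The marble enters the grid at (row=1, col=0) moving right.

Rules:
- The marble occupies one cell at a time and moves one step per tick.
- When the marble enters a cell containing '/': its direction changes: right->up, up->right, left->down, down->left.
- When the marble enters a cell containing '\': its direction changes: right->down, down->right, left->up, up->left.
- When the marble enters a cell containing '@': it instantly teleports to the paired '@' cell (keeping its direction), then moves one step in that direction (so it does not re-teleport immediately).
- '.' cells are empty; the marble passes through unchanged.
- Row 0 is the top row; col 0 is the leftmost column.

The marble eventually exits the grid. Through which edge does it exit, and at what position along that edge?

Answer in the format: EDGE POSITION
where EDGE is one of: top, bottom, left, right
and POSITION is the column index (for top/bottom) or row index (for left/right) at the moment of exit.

Answer: top 5

Derivation:
Step 1: enter (1,0), '.' pass, move right to (1,1)
Step 2: enter (1,1), '.' pass, move right to (1,2)
Step 3: enter (1,2), '.' pass, move right to (1,3)
Step 4: enter (1,3), '.' pass, move right to (1,4)
Step 5: enter (1,4), '.' pass, move right to (1,5)
Step 6: enter (1,5), '/' deflects right->up, move up to (0,5)
Step 7: enter (0,5), '.' pass, move up to (-1,5)
Step 8: at (-1,5) — EXIT via top edge, pos 5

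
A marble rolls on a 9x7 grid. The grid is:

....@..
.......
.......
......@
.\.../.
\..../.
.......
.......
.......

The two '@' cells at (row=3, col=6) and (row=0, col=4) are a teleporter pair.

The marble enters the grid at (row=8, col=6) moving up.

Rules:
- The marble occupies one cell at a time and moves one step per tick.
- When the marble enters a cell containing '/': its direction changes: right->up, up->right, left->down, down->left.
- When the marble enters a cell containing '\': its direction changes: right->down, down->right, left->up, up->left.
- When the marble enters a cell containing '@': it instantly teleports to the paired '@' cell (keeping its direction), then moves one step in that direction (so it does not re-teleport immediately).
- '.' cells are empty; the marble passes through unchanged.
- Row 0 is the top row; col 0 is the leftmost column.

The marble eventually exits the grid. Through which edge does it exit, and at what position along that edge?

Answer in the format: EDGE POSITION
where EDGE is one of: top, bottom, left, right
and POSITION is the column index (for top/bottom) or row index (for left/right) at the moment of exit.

Step 1: enter (8,6), '.' pass, move up to (7,6)
Step 2: enter (7,6), '.' pass, move up to (6,6)
Step 3: enter (6,6), '.' pass, move up to (5,6)
Step 4: enter (5,6), '.' pass, move up to (4,6)
Step 5: enter (4,6), '.' pass, move up to (3,6)
Step 6: enter (3,6), '@' teleport (3,6)->(0,4), also enter (0,4), move up to (-1,4)
Step 7: at (-1,4) — EXIT via top edge, pos 4

Answer: top 4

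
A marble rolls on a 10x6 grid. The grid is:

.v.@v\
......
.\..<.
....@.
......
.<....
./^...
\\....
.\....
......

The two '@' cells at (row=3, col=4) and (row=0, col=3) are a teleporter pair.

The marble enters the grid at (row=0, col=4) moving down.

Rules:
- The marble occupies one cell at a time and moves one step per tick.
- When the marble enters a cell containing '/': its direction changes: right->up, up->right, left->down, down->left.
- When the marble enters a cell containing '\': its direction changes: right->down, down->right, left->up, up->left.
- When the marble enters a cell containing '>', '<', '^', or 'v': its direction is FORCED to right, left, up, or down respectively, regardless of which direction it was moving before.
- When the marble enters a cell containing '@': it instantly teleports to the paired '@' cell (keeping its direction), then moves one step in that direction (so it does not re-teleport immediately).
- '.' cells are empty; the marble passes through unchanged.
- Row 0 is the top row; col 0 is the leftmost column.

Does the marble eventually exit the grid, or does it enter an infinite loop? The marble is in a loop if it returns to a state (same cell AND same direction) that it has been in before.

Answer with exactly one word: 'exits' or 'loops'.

Answer: loops

Derivation:
Step 1: enter (0,4), 'v' forces down->down, move down to (1,4)
Step 2: enter (1,4), '.' pass, move down to (2,4)
Step 3: enter (2,4), '<' forces down->left, move left to (2,3)
Step 4: enter (2,3), '.' pass, move left to (2,2)
Step 5: enter (2,2), '.' pass, move left to (2,1)
Step 6: enter (2,1), '\' deflects left->up, move up to (1,1)
Step 7: enter (1,1), '.' pass, move up to (0,1)
Step 8: enter (0,1), 'v' forces up->down, move down to (1,1)
Step 9: enter (1,1), '.' pass, move down to (2,1)
Step 10: enter (2,1), '\' deflects down->right, move right to (2,2)
Step 11: enter (2,2), '.' pass, move right to (2,3)
Step 12: enter (2,3), '.' pass, move right to (2,4)
Step 13: enter (2,4), '<' forces right->left, move left to (2,3)
Step 14: at (2,3) dir=left — LOOP DETECTED (seen before)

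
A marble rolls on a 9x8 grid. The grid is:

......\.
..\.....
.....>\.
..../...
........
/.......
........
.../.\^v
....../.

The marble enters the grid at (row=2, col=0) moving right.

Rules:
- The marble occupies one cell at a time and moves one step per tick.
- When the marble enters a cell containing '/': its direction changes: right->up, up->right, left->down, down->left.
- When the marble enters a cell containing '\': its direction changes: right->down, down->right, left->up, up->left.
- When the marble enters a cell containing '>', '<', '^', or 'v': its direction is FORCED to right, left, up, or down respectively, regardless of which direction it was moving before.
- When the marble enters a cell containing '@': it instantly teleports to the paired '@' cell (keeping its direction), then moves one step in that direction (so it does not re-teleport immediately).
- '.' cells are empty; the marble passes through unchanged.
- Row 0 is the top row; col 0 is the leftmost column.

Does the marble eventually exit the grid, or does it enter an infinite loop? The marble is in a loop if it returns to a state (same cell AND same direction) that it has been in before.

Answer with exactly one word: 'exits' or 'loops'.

Answer: loops

Derivation:
Step 1: enter (2,0), '.' pass, move right to (2,1)
Step 2: enter (2,1), '.' pass, move right to (2,2)
Step 3: enter (2,2), '.' pass, move right to (2,3)
Step 4: enter (2,3), '.' pass, move right to (2,4)
Step 5: enter (2,4), '.' pass, move right to (2,5)
Step 6: enter (2,5), '>' forces right->right, move right to (2,6)
Step 7: enter (2,6), '\' deflects right->down, move down to (3,6)
Step 8: enter (3,6), '.' pass, move down to (4,6)
Step 9: enter (4,6), '.' pass, move down to (5,6)
Step 10: enter (5,6), '.' pass, move down to (6,6)
Step 11: enter (6,6), '.' pass, move down to (7,6)
Step 12: enter (7,6), '^' forces down->up, move up to (6,6)
Step 13: enter (6,6), '.' pass, move up to (5,6)
Step 14: enter (5,6), '.' pass, move up to (4,6)
Step 15: enter (4,6), '.' pass, move up to (3,6)
Step 16: enter (3,6), '.' pass, move up to (2,6)
Step 17: enter (2,6), '\' deflects up->left, move left to (2,5)
Step 18: enter (2,5), '>' forces left->right, move right to (2,6)
Step 19: at (2,6) dir=right — LOOP DETECTED (seen before)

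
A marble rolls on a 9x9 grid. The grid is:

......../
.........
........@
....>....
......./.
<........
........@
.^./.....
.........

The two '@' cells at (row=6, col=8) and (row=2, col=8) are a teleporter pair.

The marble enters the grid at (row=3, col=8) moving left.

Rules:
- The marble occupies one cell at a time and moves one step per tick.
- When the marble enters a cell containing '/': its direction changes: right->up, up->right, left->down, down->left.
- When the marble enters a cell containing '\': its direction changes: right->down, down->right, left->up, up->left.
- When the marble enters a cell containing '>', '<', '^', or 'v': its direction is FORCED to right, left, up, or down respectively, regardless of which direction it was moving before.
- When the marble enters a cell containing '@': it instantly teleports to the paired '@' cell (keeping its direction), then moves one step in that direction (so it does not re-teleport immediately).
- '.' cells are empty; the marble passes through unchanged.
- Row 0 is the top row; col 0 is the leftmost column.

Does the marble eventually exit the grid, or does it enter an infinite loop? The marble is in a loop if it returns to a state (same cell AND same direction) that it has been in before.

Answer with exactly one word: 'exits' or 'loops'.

Step 1: enter (3,8), '.' pass, move left to (3,7)
Step 2: enter (3,7), '.' pass, move left to (3,6)
Step 3: enter (3,6), '.' pass, move left to (3,5)
Step 4: enter (3,5), '.' pass, move left to (3,4)
Step 5: enter (3,4), '>' forces left->right, move right to (3,5)
Step 6: enter (3,5), '.' pass, move right to (3,6)
Step 7: enter (3,6), '.' pass, move right to (3,7)
Step 8: enter (3,7), '.' pass, move right to (3,8)
Step 9: enter (3,8), '.' pass, move right to (3,9)
Step 10: at (3,9) — EXIT via right edge, pos 3

Answer: exits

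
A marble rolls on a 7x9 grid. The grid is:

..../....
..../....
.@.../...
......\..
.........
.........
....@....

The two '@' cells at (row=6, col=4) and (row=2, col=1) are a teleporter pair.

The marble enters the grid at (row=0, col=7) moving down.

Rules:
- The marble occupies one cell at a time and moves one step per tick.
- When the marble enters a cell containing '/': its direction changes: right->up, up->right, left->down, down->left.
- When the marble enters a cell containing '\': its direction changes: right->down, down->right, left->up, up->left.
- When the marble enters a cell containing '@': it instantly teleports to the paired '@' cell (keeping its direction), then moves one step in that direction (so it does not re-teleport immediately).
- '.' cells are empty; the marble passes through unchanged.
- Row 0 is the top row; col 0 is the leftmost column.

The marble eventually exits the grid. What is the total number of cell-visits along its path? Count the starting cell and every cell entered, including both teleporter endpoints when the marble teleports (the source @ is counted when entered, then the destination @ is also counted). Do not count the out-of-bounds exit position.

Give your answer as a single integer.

Step 1: enter (0,7), '.' pass, move down to (1,7)
Step 2: enter (1,7), '.' pass, move down to (2,7)
Step 3: enter (2,7), '.' pass, move down to (3,7)
Step 4: enter (3,7), '.' pass, move down to (4,7)
Step 5: enter (4,7), '.' pass, move down to (5,7)
Step 6: enter (5,7), '.' pass, move down to (6,7)
Step 7: enter (6,7), '.' pass, move down to (7,7)
Step 8: at (7,7) — EXIT via bottom edge, pos 7
Path length (cell visits): 7

Answer: 7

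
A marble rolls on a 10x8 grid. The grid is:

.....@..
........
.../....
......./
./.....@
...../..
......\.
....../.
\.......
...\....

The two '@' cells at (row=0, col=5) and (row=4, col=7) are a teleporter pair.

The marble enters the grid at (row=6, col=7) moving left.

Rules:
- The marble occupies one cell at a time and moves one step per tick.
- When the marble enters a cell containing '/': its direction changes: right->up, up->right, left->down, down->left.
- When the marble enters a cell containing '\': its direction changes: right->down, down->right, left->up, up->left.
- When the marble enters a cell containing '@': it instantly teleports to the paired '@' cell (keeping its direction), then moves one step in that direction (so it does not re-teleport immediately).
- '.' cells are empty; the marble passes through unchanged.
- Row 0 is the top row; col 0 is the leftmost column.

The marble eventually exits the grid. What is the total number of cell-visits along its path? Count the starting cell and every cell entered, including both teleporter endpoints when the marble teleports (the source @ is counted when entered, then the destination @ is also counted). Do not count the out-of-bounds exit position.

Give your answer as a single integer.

Answer: 8

Derivation:
Step 1: enter (6,7), '.' pass, move left to (6,6)
Step 2: enter (6,6), '\' deflects left->up, move up to (5,6)
Step 3: enter (5,6), '.' pass, move up to (4,6)
Step 4: enter (4,6), '.' pass, move up to (3,6)
Step 5: enter (3,6), '.' pass, move up to (2,6)
Step 6: enter (2,6), '.' pass, move up to (1,6)
Step 7: enter (1,6), '.' pass, move up to (0,6)
Step 8: enter (0,6), '.' pass, move up to (-1,6)
Step 9: at (-1,6) — EXIT via top edge, pos 6
Path length (cell visits): 8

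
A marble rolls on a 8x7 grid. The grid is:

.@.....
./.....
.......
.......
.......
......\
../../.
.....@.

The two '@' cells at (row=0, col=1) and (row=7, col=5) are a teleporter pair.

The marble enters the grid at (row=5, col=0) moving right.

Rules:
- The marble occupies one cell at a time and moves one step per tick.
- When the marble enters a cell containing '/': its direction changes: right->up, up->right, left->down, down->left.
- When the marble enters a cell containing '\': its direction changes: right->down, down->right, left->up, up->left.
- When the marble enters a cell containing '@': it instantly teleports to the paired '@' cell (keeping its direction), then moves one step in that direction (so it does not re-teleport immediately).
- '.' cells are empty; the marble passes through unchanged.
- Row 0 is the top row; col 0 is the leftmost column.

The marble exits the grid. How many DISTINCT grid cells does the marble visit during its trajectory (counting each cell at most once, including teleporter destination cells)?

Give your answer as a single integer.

Answer: 9

Derivation:
Step 1: enter (5,0), '.' pass, move right to (5,1)
Step 2: enter (5,1), '.' pass, move right to (5,2)
Step 3: enter (5,2), '.' pass, move right to (5,3)
Step 4: enter (5,3), '.' pass, move right to (5,4)
Step 5: enter (5,4), '.' pass, move right to (5,5)
Step 6: enter (5,5), '.' pass, move right to (5,6)
Step 7: enter (5,6), '\' deflects right->down, move down to (6,6)
Step 8: enter (6,6), '.' pass, move down to (7,6)
Step 9: enter (7,6), '.' pass, move down to (8,6)
Step 10: at (8,6) — EXIT via bottom edge, pos 6
Distinct cells visited: 9 (path length 9)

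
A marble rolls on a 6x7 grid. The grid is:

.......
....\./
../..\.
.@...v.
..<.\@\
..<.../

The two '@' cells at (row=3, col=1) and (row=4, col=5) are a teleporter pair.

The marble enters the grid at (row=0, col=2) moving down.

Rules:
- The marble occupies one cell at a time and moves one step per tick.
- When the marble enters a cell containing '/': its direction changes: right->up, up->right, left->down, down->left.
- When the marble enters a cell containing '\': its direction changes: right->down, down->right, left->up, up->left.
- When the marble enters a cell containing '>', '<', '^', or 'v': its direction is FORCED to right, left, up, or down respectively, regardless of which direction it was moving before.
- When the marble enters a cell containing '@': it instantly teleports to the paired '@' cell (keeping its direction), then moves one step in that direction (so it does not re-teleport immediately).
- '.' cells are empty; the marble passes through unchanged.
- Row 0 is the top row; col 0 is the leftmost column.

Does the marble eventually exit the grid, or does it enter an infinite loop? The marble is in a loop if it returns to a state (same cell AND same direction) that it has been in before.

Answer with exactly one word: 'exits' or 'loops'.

Step 1: enter (0,2), '.' pass, move down to (1,2)
Step 2: enter (1,2), '.' pass, move down to (2,2)
Step 3: enter (2,2), '/' deflects down->left, move left to (2,1)
Step 4: enter (2,1), '.' pass, move left to (2,0)
Step 5: enter (2,0), '.' pass, move left to (2,-1)
Step 6: at (2,-1) — EXIT via left edge, pos 2

Answer: exits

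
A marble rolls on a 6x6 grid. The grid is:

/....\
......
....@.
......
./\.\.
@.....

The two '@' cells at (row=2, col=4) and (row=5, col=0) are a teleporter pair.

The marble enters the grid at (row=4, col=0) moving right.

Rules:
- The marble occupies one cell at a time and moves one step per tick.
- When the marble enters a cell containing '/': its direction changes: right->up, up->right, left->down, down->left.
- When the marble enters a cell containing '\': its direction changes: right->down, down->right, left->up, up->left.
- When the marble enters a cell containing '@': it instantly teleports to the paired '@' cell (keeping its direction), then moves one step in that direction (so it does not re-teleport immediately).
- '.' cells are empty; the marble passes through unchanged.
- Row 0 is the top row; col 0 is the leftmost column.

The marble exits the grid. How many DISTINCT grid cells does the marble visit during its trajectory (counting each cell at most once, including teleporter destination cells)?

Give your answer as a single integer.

Answer: 6

Derivation:
Step 1: enter (4,0), '.' pass, move right to (4,1)
Step 2: enter (4,1), '/' deflects right->up, move up to (3,1)
Step 3: enter (3,1), '.' pass, move up to (2,1)
Step 4: enter (2,1), '.' pass, move up to (1,1)
Step 5: enter (1,1), '.' pass, move up to (0,1)
Step 6: enter (0,1), '.' pass, move up to (-1,1)
Step 7: at (-1,1) — EXIT via top edge, pos 1
Distinct cells visited: 6 (path length 6)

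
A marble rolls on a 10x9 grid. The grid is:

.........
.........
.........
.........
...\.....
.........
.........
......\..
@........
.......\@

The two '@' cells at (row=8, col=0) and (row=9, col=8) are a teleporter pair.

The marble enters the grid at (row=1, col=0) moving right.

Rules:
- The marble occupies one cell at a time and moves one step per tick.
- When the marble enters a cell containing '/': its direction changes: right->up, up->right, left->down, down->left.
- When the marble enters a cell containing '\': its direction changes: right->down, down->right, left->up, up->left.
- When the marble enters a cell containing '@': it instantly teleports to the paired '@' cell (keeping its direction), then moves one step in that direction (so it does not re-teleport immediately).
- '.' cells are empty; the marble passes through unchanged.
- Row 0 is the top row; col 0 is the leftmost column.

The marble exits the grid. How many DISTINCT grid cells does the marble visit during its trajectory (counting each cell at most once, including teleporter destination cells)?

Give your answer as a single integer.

Step 1: enter (1,0), '.' pass, move right to (1,1)
Step 2: enter (1,1), '.' pass, move right to (1,2)
Step 3: enter (1,2), '.' pass, move right to (1,3)
Step 4: enter (1,3), '.' pass, move right to (1,4)
Step 5: enter (1,4), '.' pass, move right to (1,5)
Step 6: enter (1,5), '.' pass, move right to (1,6)
Step 7: enter (1,6), '.' pass, move right to (1,7)
Step 8: enter (1,7), '.' pass, move right to (1,8)
Step 9: enter (1,8), '.' pass, move right to (1,9)
Step 10: at (1,9) — EXIT via right edge, pos 1
Distinct cells visited: 9 (path length 9)

Answer: 9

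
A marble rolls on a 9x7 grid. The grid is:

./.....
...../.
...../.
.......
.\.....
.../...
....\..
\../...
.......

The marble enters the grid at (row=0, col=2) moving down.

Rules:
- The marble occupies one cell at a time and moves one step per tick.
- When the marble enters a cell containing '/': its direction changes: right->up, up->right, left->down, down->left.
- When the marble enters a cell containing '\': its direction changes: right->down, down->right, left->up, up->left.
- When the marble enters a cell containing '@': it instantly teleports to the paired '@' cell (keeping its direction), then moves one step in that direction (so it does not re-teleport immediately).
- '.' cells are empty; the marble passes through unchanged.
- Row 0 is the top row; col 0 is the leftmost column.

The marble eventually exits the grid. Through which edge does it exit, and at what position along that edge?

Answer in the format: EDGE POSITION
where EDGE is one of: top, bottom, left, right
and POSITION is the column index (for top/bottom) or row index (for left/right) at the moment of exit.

Step 1: enter (0,2), '.' pass, move down to (1,2)
Step 2: enter (1,2), '.' pass, move down to (2,2)
Step 3: enter (2,2), '.' pass, move down to (3,2)
Step 4: enter (3,2), '.' pass, move down to (4,2)
Step 5: enter (4,2), '.' pass, move down to (5,2)
Step 6: enter (5,2), '.' pass, move down to (6,2)
Step 7: enter (6,2), '.' pass, move down to (7,2)
Step 8: enter (7,2), '.' pass, move down to (8,2)
Step 9: enter (8,2), '.' pass, move down to (9,2)
Step 10: at (9,2) — EXIT via bottom edge, pos 2

Answer: bottom 2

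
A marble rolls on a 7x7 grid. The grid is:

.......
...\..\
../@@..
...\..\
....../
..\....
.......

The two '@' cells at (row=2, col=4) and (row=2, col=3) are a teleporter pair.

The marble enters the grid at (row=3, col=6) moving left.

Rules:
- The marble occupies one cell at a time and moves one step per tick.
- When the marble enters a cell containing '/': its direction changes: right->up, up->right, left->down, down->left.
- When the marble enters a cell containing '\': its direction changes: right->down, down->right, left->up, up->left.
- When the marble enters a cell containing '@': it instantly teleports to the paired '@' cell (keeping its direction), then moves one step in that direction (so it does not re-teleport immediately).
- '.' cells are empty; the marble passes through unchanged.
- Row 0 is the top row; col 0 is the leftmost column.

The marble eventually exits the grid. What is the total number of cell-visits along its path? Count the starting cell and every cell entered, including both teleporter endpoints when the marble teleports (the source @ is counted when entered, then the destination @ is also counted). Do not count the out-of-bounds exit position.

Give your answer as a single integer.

Answer: 7

Derivation:
Step 1: enter (3,6), '\' deflects left->up, move up to (2,6)
Step 2: enter (2,6), '.' pass, move up to (1,6)
Step 3: enter (1,6), '\' deflects up->left, move left to (1,5)
Step 4: enter (1,5), '.' pass, move left to (1,4)
Step 5: enter (1,4), '.' pass, move left to (1,3)
Step 6: enter (1,3), '\' deflects left->up, move up to (0,3)
Step 7: enter (0,3), '.' pass, move up to (-1,3)
Step 8: at (-1,3) — EXIT via top edge, pos 3
Path length (cell visits): 7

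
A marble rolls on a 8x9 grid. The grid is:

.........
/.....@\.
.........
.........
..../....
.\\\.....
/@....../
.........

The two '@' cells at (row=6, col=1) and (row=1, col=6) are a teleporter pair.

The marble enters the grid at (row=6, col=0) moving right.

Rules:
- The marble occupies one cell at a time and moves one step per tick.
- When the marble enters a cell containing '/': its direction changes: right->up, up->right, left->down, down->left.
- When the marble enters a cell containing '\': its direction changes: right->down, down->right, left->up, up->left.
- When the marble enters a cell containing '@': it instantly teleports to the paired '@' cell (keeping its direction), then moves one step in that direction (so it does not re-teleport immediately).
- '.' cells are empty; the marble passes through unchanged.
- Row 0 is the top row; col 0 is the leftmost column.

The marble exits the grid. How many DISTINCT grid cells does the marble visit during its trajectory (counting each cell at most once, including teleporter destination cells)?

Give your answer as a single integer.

Step 1: enter (6,0), '/' deflects right->up, move up to (5,0)
Step 2: enter (5,0), '.' pass, move up to (4,0)
Step 3: enter (4,0), '.' pass, move up to (3,0)
Step 4: enter (3,0), '.' pass, move up to (2,0)
Step 5: enter (2,0), '.' pass, move up to (1,0)
Step 6: enter (1,0), '/' deflects up->right, move right to (1,1)
Step 7: enter (1,1), '.' pass, move right to (1,2)
Step 8: enter (1,2), '.' pass, move right to (1,3)
Step 9: enter (1,3), '.' pass, move right to (1,4)
Step 10: enter (1,4), '.' pass, move right to (1,5)
Step 11: enter (1,5), '.' pass, move right to (1,6)
Step 12: enter (1,6), '@' teleport (1,6)->(6,1), also enter (6,1), move right to (6,2)
Step 13: enter (6,2), '.' pass, move right to (6,3)
Step 14: enter (6,3), '.' pass, move right to (6,4)
Step 15: enter (6,4), '.' pass, move right to (6,5)
Step 16: enter (6,5), '.' pass, move right to (6,6)
Step 17: enter (6,6), '.' pass, move right to (6,7)
Step 18: enter (6,7), '.' pass, move right to (6,8)
Step 19: enter (6,8), '/' deflects right->up, move up to (5,8)
Step 20: enter (5,8), '.' pass, move up to (4,8)
Step 21: enter (4,8), '.' pass, move up to (3,8)
Step 22: enter (3,8), '.' pass, move up to (2,8)
Step 23: enter (2,8), '.' pass, move up to (1,8)
Step 24: enter (1,8), '.' pass, move up to (0,8)
Step 25: enter (0,8), '.' pass, move up to (-1,8)
Step 26: at (-1,8) — EXIT via top edge, pos 8
Distinct cells visited: 26 (path length 26)

Answer: 26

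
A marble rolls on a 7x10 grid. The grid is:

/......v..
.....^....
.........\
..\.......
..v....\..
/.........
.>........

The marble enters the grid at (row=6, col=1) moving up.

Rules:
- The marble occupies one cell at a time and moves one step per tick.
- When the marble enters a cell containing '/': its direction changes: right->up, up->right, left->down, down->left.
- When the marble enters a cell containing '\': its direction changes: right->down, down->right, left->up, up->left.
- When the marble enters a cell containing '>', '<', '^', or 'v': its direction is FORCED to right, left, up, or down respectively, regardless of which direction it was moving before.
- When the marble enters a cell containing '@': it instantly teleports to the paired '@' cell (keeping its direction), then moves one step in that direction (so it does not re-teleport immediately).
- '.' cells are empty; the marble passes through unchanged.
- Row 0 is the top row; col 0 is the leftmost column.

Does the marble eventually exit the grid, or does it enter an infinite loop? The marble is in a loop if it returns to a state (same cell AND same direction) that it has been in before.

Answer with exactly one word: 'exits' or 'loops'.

Step 1: enter (6,1), '>' forces up->right, move right to (6,2)
Step 2: enter (6,2), '.' pass, move right to (6,3)
Step 3: enter (6,3), '.' pass, move right to (6,4)
Step 4: enter (6,4), '.' pass, move right to (6,5)
Step 5: enter (6,5), '.' pass, move right to (6,6)
Step 6: enter (6,6), '.' pass, move right to (6,7)
Step 7: enter (6,7), '.' pass, move right to (6,8)
Step 8: enter (6,8), '.' pass, move right to (6,9)
Step 9: enter (6,9), '.' pass, move right to (6,10)
Step 10: at (6,10) — EXIT via right edge, pos 6

Answer: exits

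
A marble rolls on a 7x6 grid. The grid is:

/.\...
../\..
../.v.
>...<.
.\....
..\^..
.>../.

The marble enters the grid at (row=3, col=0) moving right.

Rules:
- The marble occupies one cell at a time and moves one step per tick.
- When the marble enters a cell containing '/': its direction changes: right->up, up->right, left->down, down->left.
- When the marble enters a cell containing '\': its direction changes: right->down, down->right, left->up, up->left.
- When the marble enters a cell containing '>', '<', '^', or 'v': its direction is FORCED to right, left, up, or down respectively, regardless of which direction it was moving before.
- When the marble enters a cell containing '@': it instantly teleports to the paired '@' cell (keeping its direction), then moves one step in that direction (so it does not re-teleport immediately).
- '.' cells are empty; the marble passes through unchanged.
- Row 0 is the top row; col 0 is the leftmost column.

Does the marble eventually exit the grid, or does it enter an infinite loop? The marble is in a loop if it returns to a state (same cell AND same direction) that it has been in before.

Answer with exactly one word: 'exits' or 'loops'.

Answer: loops

Derivation:
Step 1: enter (3,0), '>' forces right->right, move right to (3,1)
Step 2: enter (3,1), '.' pass, move right to (3,2)
Step 3: enter (3,2), '.' pass, move right to (3,3)
Step 4: enter (3,3), '.' pass, move right to (3,4)
Step 5: enter (3,4), '<' forces right->left, move left to (3,3)
Step 6: enter (3,3), '.' pass, move left to (3,2)
Step 7: enter (3,2), '.' pass, move left to (3,1)
Step 8: enter (3,1), '.' pass, move left to (3,0)
Step 9: enter (3,0), '>' forces left->right, move right to (3,1)
Step 10: at (3,1) dir=right — LOOP DETECTED (seen before)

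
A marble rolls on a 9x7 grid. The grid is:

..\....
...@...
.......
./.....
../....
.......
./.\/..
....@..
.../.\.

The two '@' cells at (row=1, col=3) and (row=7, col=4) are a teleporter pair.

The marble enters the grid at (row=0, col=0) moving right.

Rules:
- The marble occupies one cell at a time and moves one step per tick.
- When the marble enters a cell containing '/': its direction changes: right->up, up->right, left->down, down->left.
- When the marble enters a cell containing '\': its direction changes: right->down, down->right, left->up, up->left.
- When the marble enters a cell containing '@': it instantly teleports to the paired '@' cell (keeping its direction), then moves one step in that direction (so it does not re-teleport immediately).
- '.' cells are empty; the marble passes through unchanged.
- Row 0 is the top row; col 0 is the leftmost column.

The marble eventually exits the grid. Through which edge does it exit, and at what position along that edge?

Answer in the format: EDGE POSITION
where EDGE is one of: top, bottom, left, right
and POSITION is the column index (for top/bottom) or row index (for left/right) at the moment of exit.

Step 1: enter (0,0), '.' pass, move right to (0,1)
Step 2: enter (0,1), '.' pass, move right to (0,2)
Step 3: enter (0,2), '\' deflects right->down, move down to (1,2)
Step 4: enter (1,2), '.' pass, move down to (2,2)
Step 5: enter (2,2), '.' pass, move down to (3,2)
Step 6: enter (3,2), '.' pass, move down to (4,2)
Step 7: enter (4,2), '/' deflects down->left, move left to (4,1)
Step 8: enter (4,1), '.' pass, move left to (4,0)
Step 9: enter (4,0), '.' pass, move left to (4,-1)
Step 10: at (4,-1) — EXIT via left edge, pos 4

Answer: left 4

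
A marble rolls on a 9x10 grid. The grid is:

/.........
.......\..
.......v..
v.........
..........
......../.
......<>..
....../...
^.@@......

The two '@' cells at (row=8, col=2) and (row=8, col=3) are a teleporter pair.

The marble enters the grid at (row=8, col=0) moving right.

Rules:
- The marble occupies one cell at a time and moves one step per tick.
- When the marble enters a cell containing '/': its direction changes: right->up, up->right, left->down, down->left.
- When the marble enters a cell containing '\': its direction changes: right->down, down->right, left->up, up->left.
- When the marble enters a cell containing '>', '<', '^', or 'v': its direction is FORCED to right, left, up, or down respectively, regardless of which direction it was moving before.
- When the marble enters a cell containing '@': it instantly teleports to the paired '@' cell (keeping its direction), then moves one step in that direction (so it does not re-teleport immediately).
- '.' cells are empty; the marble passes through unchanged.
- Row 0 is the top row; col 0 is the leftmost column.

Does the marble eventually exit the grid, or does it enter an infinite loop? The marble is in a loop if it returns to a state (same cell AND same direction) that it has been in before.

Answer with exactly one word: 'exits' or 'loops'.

Step 1: enter (8,0), '^' forces right->up, move up to (7,0)
Step 2: enter (7,0), '.' pass, move up to (6,0)
Step 3: enter (6,0), '.' pass, move up to (5,0)
Step 4: enter (5,0), '.' pass, move up to (4,0)
Step 5: enter (4,0), '.' pass, move up to (3,0)
Step 6: enter (3,0), 'v' forces up->down, move down to (4,0)
Step 7: enter (4,0), '.' pass, move down to (5,0)
Step 8: enter (5,0), '.' pass, move down to (6,0)
Step 9: enter (6,0), '.' pass, move down to (7,0)
Step 10: enter (7,0), '.' pass, move down to (8,0)
Step 11: enter (8,0), '^' forces down->up, move up to (7,0)
Step 12: at (7,0) dir=up — LOOP DETECTED (seen before)

Answer: loops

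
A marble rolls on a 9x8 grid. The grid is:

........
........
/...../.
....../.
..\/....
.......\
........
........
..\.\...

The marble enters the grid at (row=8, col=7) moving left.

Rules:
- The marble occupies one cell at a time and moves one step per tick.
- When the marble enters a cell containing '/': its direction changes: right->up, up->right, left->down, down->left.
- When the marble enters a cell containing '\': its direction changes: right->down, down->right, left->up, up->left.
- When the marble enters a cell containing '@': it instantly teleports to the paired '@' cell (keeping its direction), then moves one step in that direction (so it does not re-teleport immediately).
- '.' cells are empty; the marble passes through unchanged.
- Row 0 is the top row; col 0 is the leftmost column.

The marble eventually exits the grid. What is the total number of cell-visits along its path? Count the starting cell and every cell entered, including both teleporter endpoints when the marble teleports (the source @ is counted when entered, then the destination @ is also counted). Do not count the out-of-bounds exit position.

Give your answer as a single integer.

Step 1: enter (8,7), '.' pass, move left to (8,6)
Step 2: enter (8,6), '.' pass, move left to (8,5)
Step 3: enter (8,5), '.' pass, move left to (8,4)
Step 4: enter (8,4), '\' deflects left->up, move up to (7,4)
Step 5: enter (7,4), '.' pass, move up to (6,4)
Step 6: enter (6,4), '.' pass, move up to (5,4)
Step 7: enter (5,4), '.' pass, move up to (4,4)
Step 8: enter (4,4), '.' pass, move up to (3,4)
Step 9: enter (3,4), '.' pass, move up to (2,4)
Step 10: enter (2,4), '.' pass, move up to (1,4)
Step 11: enter (1,4), '.' pass, move up to (0,4)
Step 12: enter (0,4), '.' pass, move up to (-1,4)
Step 13: at (-1,4) — EXIT via top edge, pos 4
Path length (cell visits): 12

Answer: 12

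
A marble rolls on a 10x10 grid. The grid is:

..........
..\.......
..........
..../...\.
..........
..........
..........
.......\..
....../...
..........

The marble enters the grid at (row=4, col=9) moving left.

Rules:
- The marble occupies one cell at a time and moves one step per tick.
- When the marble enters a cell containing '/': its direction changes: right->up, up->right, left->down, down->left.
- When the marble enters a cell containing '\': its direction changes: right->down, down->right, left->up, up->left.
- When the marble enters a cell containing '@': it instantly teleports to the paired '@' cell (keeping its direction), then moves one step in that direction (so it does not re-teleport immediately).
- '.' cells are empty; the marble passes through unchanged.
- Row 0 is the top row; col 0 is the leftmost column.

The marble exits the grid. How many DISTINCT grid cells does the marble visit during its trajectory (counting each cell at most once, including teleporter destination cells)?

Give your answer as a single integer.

Step 1: enter (4,9), '.' pass, move left to (4,8)
Step 2: enter (4,8), '.' pass, move left to (4,7)
Step 3: enter (4,7), '.' pass, move left to (4,6)
Step 4: enter (4,6), '.' pass, move left to (4,5)
Step 5: enter (4,5), '.' pass, move left to (4,4)
Step 6: enter (4,4), '.' pass, move left to (4,3)
Step 7: enter (4,3), '.' pass, move left to (4,2)
Step 8: enter (4,2), '.' pass, move left to (4,1)
Step 9: enter (4,1), '.' pass, move left to (4,0)
Step 10: enter (4,0), '.' pass, move left to (4,-1)
Step 11: at (4,-1) — EXIT via left edge, pos 4
Distinct cells visited: 10 (path length 10)

Answer: 10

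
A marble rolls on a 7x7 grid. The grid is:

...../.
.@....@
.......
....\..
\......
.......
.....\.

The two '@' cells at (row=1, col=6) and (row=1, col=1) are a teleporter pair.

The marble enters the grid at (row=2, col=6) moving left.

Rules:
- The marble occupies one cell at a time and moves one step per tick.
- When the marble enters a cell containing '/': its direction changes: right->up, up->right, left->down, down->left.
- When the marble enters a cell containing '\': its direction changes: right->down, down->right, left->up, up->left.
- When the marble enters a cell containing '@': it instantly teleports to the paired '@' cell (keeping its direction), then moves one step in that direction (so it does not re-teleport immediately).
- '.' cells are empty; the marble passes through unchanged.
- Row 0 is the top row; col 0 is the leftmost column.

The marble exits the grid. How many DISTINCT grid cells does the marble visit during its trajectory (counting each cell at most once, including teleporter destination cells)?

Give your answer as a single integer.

Step 1: enter (2,6), '.' pass, move left to (2,5)
Step 2: enter (2,5), '.' pass, move left to (2,4)
Step 3: enter (2,4), '.' pass, move left to (2,3)
Step 4: enter (2,3), '.' pass, move left to (2,2)
Step 5: enter (2,2), '.' pass, move left to (2,1)
Step 6: enter (2,1), '.' pass, move left to (2,0)
Step 7: enter (2,0), '.' pass, move left to (2,-1)
Step 8: at (2,-1) — EXIT via left edge, pos 2
Distinct cells visited: 7 (path length 7)

Answer: 7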